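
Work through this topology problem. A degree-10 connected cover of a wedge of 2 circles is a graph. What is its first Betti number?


Nielsen-Schreier: an index-n subgroup of F_r is free of rank 1 + n(r-1).
Equivalently: chi(cover) = n*chi(base); chi(vee_r S^1) = 1 - 2 = -1.
chi(E) = 10*(-1) = -10; rank = 1 - chi(E) = 1 - (-10) = 11.
rank = 1 + 10*(2-1) = 1 + 10 = 11

11


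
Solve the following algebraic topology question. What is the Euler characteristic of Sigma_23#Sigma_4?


chi(Sigma_23) = 2 - 2*23 = -44
chi(Sigma_4) = 2 - 2*4 = -6
For surfaces: chi(A#B) = chi(A) + chi(B) - 2.
chi = -44 + -6 - 2 = -52

-52


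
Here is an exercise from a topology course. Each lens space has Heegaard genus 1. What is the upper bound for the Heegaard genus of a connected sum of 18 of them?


Heegaard genus satisfies g(A#B) <= g(A) + g(B).
Each lens space has g = 1.
Upper bound: 18 * 1 = 18

18


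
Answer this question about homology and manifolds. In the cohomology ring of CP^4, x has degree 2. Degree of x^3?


|x| = 2 in H^*(CP^n).
|x^3| = 3 * |x| = 3 * 2 = 6

6


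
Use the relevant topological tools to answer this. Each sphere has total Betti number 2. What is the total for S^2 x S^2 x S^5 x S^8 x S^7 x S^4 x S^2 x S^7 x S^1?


Total Betti number is multiplicative under products.
Each S^d (d>=1) has total Betti number 2.
There are 9 sphere factors.
Total = 2^9 = 512

512


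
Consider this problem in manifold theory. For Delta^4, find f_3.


Delta^4 has 4+1 vertices. A 3-face is a choice of 3+1 vertices.
f_3 = C(4+1, 3+1) = C(5,4) = 5

5


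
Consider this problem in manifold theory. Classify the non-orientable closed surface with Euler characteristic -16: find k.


chi = 2 - k for closed non-orientable surfaces with k crosscaps.
-16 = 2 - k
k = 2 - (-16) = 18

18


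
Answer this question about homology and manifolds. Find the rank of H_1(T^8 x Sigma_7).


pi_1(A x B) = pi_1(A) x pi_1(B); rank of abelianization = b_1.
b_1(T^8) = 8, b_1(Sigma_7) = 2*7 = 14.
b_1(product) = 8 + 14 = 22

22


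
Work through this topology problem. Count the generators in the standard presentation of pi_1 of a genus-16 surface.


Standard presentation: pi_1(Sigma_g) = <a_1,b_1,...,a_g,b_g | [a_1,b_1]...[a_g,b_g] = 1>.
Number of generators = 2g = 2*16 = 32

32


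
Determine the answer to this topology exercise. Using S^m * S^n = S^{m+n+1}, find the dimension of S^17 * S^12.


Join of spheres: S^m * S^n = S^{m+n+1}.
dim = 17 + 12 + 1 = 30

30


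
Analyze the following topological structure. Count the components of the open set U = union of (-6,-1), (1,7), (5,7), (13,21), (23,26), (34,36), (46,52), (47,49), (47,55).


Sort and merge overlapping open intervals.
Merged: (-6,-1), (1,7), (13,21), (23,26), (34,36), (46,55).
Number of components = 6

6


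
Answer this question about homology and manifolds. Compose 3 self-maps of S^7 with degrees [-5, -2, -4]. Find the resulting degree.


Degree is multiplicative: deg(composition) = product of degrees.
= (-5) * (-2) * (-4) = -40

-40


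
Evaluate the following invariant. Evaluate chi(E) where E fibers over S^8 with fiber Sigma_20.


chi(S^8) = 2 (n even), chi(Sigma_20) = 2 - 2*20 = -38.
chi(E) = 2 * (-38) = -76

-76


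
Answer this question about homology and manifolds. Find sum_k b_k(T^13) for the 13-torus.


b_k(T^13) = C(13,k), so the sum over k is sum_k C(13,k) = 2^13.
Total = 2^13 = 8192

8192


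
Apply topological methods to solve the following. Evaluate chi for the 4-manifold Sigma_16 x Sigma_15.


chi(Sigma_16) = 2 - 2*16 = -30
chi(Sigma_15) = 2 - 2*15 = -28
chi(product) = (-30) * (-28) = 840

840


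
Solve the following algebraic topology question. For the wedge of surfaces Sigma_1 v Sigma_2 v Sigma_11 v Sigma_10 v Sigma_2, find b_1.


For a wedge X v Y: reduced H_k(X v Y) = H_k(X) + H_k(Y).
Each Sigma_g contributes b_1 = 2g.
b_1 = 2 + 4 + 22 + 20 + 4 = 52

52


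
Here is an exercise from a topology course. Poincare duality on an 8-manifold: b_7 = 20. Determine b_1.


Poincare duality for closed orientable n-manifolds: b_k = b_{n-k}.
Here n = 8, so b_1 = b_7 = 20

20


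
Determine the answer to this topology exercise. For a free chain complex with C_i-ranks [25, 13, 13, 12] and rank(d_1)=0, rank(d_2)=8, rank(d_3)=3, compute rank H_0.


rank H_k = rank(ker d_k) - rank(im d_{k+1}).
rank(ker d_0) = rank(C_0) - rank(d_0) = 25 - 0 = 25.
rank(im d_{0+1}) = 0.
rank H_0 = 25 - 0 = 25

25


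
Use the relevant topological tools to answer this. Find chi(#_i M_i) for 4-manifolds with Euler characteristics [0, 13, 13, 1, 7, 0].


For n-manifolds: chi(A#B) = chi(A) + chi(B) - chi(S^4).
chi(S^4) = 1 + (-1)^4 = 2.
chi(#) = (sum chi_i) - (6-1)*chi(S^4) = 34 - 5*2 = 24

24


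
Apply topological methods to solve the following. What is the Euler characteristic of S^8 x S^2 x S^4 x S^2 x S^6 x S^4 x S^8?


chi is multiplicative: chi(X x Y) = chi(X) chi(Y).
Each even-dim sphere has chi = 2. There are 7 factors.
chi = 2^7 = 128

128


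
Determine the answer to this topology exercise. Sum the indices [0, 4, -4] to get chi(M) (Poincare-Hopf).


Poincare-Hopf: chi(M) = sum of indices of zeros.
chi = (0) + (4) + (-4) = 0

0


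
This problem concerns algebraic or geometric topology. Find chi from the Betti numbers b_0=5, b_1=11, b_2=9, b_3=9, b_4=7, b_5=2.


chi = sum_k (-1)^k b_k.
= (5) + (-11) + (9) + (-9) + (7) + (-2)
= -1

-1


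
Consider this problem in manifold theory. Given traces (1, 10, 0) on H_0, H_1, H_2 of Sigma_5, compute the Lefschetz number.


L(f) = tr(f_0*) - tr(f_1*) + tr(f_2*).
= 1 - (10) + (0)
= -9

-9


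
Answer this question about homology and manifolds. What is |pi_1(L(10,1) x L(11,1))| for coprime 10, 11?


pi_1(X x Y) = pi_1(X) x pi_1(Y).
pi_1(L(10,1)) = Z/10, pi_1(L(11,1)) = Z/11.
|Z/10 x Z/11| = 10 * 11 = 110

110


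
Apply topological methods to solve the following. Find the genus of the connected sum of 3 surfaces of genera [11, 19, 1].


Genus is additive under connected sum of orientable surfaces.
g = 11 + 19 + 1 = 31

31


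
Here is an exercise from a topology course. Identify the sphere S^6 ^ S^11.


S^m ^ S^n = S^{m+n}.
k = 6 + 11 = 17

17


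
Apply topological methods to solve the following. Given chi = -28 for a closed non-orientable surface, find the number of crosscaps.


chi = 2 - k for closed non-orientable surfaces with k crosscaps.
-28 = 2 - k
k = 2 - (-28) = 30

30


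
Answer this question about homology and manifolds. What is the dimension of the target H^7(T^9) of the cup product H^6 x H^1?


Cup product: H^p x H^q -> H^{p+q}; here p+q = 6+1 = 7.
rank H^k(T^n) = C(n,k).
C(9,7) = 36

36


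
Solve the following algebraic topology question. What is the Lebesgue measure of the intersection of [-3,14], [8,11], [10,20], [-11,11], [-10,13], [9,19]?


Intersection = [max(a_i), min(b_i)] = [10, 11].
Length = 11 - 10 = 1

1


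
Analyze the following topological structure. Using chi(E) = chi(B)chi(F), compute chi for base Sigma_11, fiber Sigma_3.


For a fiber bundle F -> E -> B (with CW structure): chi(E) = chi(B) * chi(F).
chi(Sigma_11) = -20, chi(Sigma_3) = -4.
chi(E) = (-20) * (-4) = 80

80


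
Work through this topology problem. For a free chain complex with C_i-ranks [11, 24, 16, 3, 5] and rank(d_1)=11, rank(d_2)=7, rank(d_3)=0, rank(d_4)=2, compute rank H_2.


rank H_k = rank(ker d_k) - rank(im d_{k+1}).
rank(ker d_2) = rank(C_2) - rank(d_2) = 16 - 7 = 9.
rank(im d_{2+1}) = 0.
rank H_2 = 9 - 0 = 9

9


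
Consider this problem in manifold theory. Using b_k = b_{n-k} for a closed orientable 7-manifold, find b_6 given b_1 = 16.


Poincare duality for closed orientable n-manifolds: b_k = b_{n-k}.
Here n = 7, so b_6 = b_1 = 16

16


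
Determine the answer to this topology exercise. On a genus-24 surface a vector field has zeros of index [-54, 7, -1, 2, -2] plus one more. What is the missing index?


Poincare-Hopf: sum of indices = chi(M).
chi(Sigma_24) = 2 - 2*24 = -46.
Sum of known indices = -48.
x = chi - (sum known) = -46 - (-48) = 2

2


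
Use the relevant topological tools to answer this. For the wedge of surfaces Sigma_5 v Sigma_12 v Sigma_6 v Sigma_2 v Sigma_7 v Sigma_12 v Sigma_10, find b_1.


For a wedge X v Y: reduced H_k(X v Y) = H_k(X) + H_k(Y).
Each Sigma_g contributes b_1 = 2g.
b_1 = 10 + 24 + 12 + 4 + 14 + 24 + 20 = 108

108


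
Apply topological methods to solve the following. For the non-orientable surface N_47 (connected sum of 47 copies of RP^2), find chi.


For a non-orientable closed surface with k crosscaps: chi = 2 - k.
Here k = 47.
chi = 2 - 47 = -45

-45


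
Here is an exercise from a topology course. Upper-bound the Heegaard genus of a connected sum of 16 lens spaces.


Heegaard genus satisfies g(A#B) <= g(A) + g(B).
Each lens space has g = 1.
Upper bound: 16 * 1 = 16

16


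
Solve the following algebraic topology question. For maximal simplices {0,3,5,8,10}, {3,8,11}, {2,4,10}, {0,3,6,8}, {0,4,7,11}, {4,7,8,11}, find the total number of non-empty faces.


Each maximal simplex on m vertices has 2^m - 1 nonempty faces.
Take the union (dedupe shared faces).
Total distinct faces = 67

67


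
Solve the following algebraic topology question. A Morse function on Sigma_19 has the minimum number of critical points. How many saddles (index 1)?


A perfect Morse function has m_k = b_k.
For Sigma_19: b_0=1, b_1=2g=38, b_2=1.
Saddles m_1 = 2g = 38

38


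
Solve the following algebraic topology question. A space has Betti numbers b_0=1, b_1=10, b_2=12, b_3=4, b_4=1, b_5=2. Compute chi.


chi = sum_k (-1)^k b_k.
= (1) + (-10) + (12) + (-4) + (1) + (-2)
= -2

-2


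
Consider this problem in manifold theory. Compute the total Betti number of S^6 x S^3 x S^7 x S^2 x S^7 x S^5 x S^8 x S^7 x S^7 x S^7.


Total Betti number is multiplicative under products.
Each S^d (d>=1) has total Betti number 2.
There are 10 sphere factors.
Total = 2^10 = 1024

1024


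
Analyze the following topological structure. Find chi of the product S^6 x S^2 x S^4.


chi is multiplicative: chi(X x Y) = chi(X) chi(Y).
Each even-dim sphere has chi = 2. There are 3 factors.
chi = 2^3 = 8

8


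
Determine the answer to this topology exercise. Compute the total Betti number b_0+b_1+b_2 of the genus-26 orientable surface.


For Sigma_26: b_0 = 1, b_1 = 2g = 52, b_2 = 1.
Total = 1 + 52 + 1 = 54

54


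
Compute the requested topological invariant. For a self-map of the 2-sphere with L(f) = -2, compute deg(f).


L(f) = 1 + (-1)^2 deg(f) on S^2.
-2 = 1 + (-1)^2 * deg(f)
(-1)^2 * deg(f) = -3
deg(f) = -3

-3


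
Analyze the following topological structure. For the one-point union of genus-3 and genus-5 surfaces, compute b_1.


For a wedge: H_1(A v B) = H_1(A) + H_1(B).
b_1(Sigma_3) = 6, b_1(Sigma_5) = 10.
b_1 = 6 + 10 = 16

16


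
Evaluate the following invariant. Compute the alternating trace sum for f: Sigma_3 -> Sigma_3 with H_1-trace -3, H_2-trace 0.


L(f) = tr(f_0*) - tr(f_1*) + tr(f_2*).
= 1 - (-3) + (0)
= 4

4


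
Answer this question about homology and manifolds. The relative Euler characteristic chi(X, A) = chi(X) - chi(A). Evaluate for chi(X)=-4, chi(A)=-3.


Relative Euler characteristic: chi(X, A) = chi(X) - chi(A).
= -4 - (-3) = -1

-1


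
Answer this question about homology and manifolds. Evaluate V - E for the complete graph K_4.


K_4: V = 4, E = C(4,2) = 6.
chi = V - E = 4 - 6 = -2

-2


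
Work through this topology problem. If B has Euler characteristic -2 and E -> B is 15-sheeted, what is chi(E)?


For a finite covering: chi(E) = (number of sheets) * chi(B).
chi(E) = 15 * (-2) = -30

-30


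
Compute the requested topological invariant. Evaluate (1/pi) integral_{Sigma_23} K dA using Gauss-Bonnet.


Gauss-Bonnet: integral K dA = 2*pi*chi(M).
chi(Sigma_23) = 2 - 2*23 = -44.
(integral K dA)/pi = 2*chi = 2*(-44) = -88

-88


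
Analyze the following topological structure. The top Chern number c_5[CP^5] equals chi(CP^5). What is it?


For any closed oriented manifold, <e(TM),[M]> = chi(M).
chi(CP^5) = 5+1 = 6

6


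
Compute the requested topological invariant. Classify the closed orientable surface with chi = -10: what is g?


chi = 2 - 2g for closed orientable surfaces.
-10 = 2 - 2g
2g = 2 - (-10) = 12
g = 6

6


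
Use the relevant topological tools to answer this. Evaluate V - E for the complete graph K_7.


K_7: V = 7, E = C(7,2) = 21.
chi = V - E = 7 - 21 = -14

-14


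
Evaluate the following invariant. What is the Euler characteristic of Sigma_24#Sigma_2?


chi(Sigma_24) = 2 - 2*24 = -46
chi(Sigma_2) = 2 - 2*2 = -2
For surfaces: chi(A#B) = chi(A) + chi(B) - 2.
chi = -46 + -2 - 2 = -50

-50


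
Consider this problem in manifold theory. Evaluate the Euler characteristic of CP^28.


CP^28 has one cell in each even dimension 0, 2, ..., 2*28 (28+1 cells total).
All cells are even-dimensional, so chi = number of cells.
chi = 28 + 1 = 29

29


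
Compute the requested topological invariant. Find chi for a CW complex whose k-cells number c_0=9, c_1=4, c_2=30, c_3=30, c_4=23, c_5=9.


chi = sum_k (-1)^k c_k.
= (-1)^0*9 + (-1)^1*4 + (-1)^2*30 + (-1)^3*30 + (-1)^4*23 + (-1)^5*9
= (9) + (-4) + (30) + (-30) + (23) + (-9)
= 19

19


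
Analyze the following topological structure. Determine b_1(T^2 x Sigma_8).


pi_1(A x B) = pi_1(A) x pi_1(B); rank of abelianization = b_1.
b_1(T^2) = 2, b_1(Sigma_8) = 2*8 = 16.
b_1(product) = 2 + 16 = 18

18


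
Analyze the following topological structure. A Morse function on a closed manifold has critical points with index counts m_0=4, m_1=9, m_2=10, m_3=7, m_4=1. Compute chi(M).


Morse theory: chi(M) = sum_k (-1)^k m_k where m_k = #(index-k critical points).
= (4) + (-9) + (10) + (-7) + (1) = -1

-1


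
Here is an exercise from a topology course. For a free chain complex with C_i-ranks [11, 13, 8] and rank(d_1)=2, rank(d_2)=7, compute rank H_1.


rank H_k = rank(ker d_k) - rank(im d_{k+1}).
rank(ker d_1) = rank(C_1) - rank(d_1) = 13 - 2 = 11.
rank(im d_{1+1}) = 7.
rank H_1 = 11 - 7 = 4

4


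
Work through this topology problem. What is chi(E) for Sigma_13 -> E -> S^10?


chi(S^10) = 2 (n even), chi(Sigma_13) = 2 - 2*13 = -24.
chi(E) = 2 * (-24) = -48

-48


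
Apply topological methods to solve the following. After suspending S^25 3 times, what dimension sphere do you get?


Each suspension raises dimension by 1: Sigma S^n = S^{n+1}.
Sigma^3 S^25 = S^{25+3} = S^28

28


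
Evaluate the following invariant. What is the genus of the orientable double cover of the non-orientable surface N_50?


chi(N_50) = 2 - 50 = -48.
Double cover: chi(Sigma_g) = 2 * chi(N_50) = 2*(-48) = -96.
2 - 2g = -96, so g = (2 - (-96))/2 = 98/2 = 49

49


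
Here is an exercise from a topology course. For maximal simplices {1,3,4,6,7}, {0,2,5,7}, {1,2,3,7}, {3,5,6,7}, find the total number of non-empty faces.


Each maximal simplex on m vertices has 2^m - 1 nonempty faces.
Take the union (dedupe shared faces).
Total distinct faces = 57

57


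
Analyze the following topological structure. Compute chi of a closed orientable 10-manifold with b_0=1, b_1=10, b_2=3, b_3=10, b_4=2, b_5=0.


By Poincare duality b_k = b_{10-k}, so full Betti numbers: b_0=1, b_1=10, b_2=3, b_3=10, b_4=2, b_5=0, b_6=2, b_7=10, b_8=3, b_9=10, b_10=1.
chi = sum (-1)^k b_k = -28

-28


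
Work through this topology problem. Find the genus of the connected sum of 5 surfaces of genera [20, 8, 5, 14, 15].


Genus is additive under connected sum of orientable surfaces.
g = 20 + 8 + 5 + 14 + 15 = 62

62


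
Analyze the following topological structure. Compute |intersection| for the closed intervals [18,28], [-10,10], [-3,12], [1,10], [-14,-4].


Intersection = [max(a_i), min(b_i)] = [18, -4].
Since 18 > -4, the intersection is empty.
Length = 0

0


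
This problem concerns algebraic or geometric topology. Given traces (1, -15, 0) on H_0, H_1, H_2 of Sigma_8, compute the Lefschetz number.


L(f) = tr(f_0*) - tr(f_1*) + tr(f_2*).
= 1 - (-15) + (0)
= 16

16


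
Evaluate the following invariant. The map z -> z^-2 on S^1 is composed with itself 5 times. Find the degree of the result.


deg(f) = -2. Degree is multiplicative: deg(f^5) = (deg f)^5.
deg(f^5) = (-2)^5 = -32

-32


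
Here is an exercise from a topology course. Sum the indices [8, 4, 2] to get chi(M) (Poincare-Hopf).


Poincare-Hopf: chi(M) = sum of indices of zeros.
chi = (8) + (4) + (2) = 14

14


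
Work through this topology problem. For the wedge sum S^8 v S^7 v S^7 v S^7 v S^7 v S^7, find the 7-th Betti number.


For a wedge of spheres, H_k (k>0) is free on one generator per sphere of dimension k.
Spheres of dimension 7: count = 5.
b_7 = 5

5


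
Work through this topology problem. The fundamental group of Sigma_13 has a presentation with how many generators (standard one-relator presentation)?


Standard presentation: pi_1(Sigma_g) = <a_1,b_1,...,a_g,b_g | [a_1,b_1]...[a_g,b_g] = 1>.
Number of generators = 2g = 2*13 = 26

26


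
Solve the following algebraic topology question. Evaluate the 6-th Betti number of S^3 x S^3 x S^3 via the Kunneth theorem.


Each S^d has Poincare polynomial 1 + t^d.
The product S^3 x S^3 x S^3 has Poincare polynomial prod(1+t^d_i).
Expanding: b_0=1, b_3=3, b_6=3, b_9=1.
b_6 = 3

3


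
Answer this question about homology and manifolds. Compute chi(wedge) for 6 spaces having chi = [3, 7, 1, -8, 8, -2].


chi(A v B) = chi(A) + chi(B) - 1 (one point identified).
For 6 spaces: chi = (sum chi_i) - (6 - 1).
sum = 9; chi = 9 - 5 = 4

4


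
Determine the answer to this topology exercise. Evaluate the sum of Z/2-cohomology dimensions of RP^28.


H^k(RP^28; Z/2) = Z/2 for each 0 <= k <= 28.
Total dimension = 28 + 1 = 29

29


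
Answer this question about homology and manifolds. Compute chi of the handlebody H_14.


A genus-g handlebody deformation retracts to a wedge of g circles.
chi(vee_g S^1) = 1 - g.
chi(H_14) = 1 - 14 = -13

-13


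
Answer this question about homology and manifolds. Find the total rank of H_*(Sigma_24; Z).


For Sigma_24: b_0 = 1, b_1 = 2g = 48, b_2 = 1.
Total = 1 + 48 + 1 = 50

50


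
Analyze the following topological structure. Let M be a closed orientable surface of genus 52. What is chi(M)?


For a closed orientable surface of genus g: chi = 2 - 2g.
Here g = 52.
chi = 2 - 2*52 = 2 - 104 = -102

-102


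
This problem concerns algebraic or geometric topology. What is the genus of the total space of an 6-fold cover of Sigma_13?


For an n-sheeted cover: chi(E) = n * chi(B).
chi(Sigma_13) = 2 - 2*13 = -24.
chi(E) = 6 * (-24) = -144.
genus(E) = (2 - chi(E))/2 = (2 - (-144))/2 = 146/2 = 73

73


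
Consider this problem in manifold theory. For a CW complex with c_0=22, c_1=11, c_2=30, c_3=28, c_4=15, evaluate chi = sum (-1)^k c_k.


chi = sum_k (-1)^k c_k.
= (-1)^0*22 + (-1)^1*11 + (-1)^2*30 + (-1)^3*28 + (-1)^4*15
= (22) + (-11) + (30) + (-28) + (15)
= 28

28


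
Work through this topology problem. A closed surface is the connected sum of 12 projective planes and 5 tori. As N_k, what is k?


Since a >= 1, the sum is non-orientable; each T^2 can be replaced by RP^2 # RP^2 (since T^2#RP^2 = 3RP^2).
Total crosscaps k = 12 + 2*5 = 22.
Check via chi: chi = 12*1 + 5*0 - (12+5-1)*2 = -20 = 2 - k = -20. Consistent.

22


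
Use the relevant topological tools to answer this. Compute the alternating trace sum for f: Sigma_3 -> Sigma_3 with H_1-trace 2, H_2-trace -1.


L(f) = tr(f_0*) - tr(f_1*) + tr(f_2*).
= 1 - (2) + (-1)
= -2

-2


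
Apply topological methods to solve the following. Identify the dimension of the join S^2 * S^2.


Join of spheres: S^m * S^n = S^{m+n+1}.
dim = 2 + 2 + 1 = 5

5


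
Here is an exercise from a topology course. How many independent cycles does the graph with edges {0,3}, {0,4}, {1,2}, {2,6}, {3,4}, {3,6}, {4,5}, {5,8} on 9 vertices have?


b_1 = E - V + (number of components).
E = 8, V = 9, components = 2.
b_1 = 8 - 9 + 2 = 1

1


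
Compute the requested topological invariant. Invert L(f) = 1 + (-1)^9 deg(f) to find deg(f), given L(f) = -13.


L(f) = 1 + (-1)^9 deg(f) on S^9.
-13 = 1 + (-1)^9 * deg(f)
(-1)^9 * deg(f) = -14
deg(f) = 14

14


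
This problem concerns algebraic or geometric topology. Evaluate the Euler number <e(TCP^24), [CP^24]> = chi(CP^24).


For any closed oriented manifold, <e(TM),[M]> = chi(M).
chi(CP^24) = 24+1 = 25

25


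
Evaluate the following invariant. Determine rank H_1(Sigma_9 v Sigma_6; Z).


For a wedge: H_1(A v B) = H_1(A) + H_1(B).
b_1(Sigma_9) = 18, b_1(Sigma_6) = 12.
b_1 = 18 + 12 = 30

30


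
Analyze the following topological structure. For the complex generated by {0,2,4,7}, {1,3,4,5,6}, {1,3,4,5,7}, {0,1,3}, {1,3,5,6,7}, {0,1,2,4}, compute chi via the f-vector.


Enumerate all faces; f-vector: f_0=8, f_1=23, f_2=27, f_3=14, f_4=3.
chi = sum (-1)^k f_k = 1

1


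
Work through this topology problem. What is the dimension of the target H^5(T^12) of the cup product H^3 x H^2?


Cup product: H^p x H^q -> H^{p+q}; here p+q = 3+2 = 5.
rank H^k(T^n) = C(n,k).
C(12,5) = 792

792


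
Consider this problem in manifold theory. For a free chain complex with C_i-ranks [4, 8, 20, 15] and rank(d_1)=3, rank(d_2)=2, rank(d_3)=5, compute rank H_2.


rank H_k = rank(ker d_k) - rank(im d_{k+1}).
rank(ker d_2) = rank(C_2) - rank(d_2) = 20 - 2 = 18.
rank(im d_{2+1}) = 5.
rank H_2 = 18 - 5 = 13

13


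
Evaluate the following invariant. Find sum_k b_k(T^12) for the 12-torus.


b_k(T^12) = C(12,k), so the sum over k is sum_k C(12,k) = 2^12.
Total = 2^12 = 4096

4096


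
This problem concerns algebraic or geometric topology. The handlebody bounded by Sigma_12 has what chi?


A genus-g handlebody deformation retracts to a wedge of g circles.
chi(vee_g S^1) = 1 - g.
chi(H_12) = 1 - 12 = -11

-11


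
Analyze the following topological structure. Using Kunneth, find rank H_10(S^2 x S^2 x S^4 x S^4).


Each S^d has Poincare polynomial 1 + t^d.
The product S^2 x S^2 x S^4 x S^4 has Poincare polynomial prod(1+t^d_i).
Expanding: b_0=1, b_2=2, b_4=3, b_6=4, b_8=3, b_10=2, b_12=1.
b_10 = 2

2


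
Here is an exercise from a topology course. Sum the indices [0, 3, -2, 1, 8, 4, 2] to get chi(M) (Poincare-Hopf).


Poincare-Hopf: chi(M) = sum of indices of zeros.
chi = (0) + (3) + (-2) + (1) + (8) + (4) + (2) = 16

16


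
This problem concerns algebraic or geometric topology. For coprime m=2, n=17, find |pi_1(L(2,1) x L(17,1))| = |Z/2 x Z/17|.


pi_1(X x Y) = pi_1(X) x pi_1(Y).
pi_1(L(2,1)) = Z/2, pi_1(L(17,1)) = Z/17.
|Z/2 x Z/17| = 2 * 17 = 34

34


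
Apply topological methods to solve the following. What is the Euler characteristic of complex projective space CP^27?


CP^27 has one cell in each even dimension 0, 2, ..., 2*27 (27+1 cells total).
All cells are even-dimensional, so chi = number of cells.
chi = 27 + 1 = 28

28


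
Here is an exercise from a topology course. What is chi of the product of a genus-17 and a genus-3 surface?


chi(Sigma_17) = 2 - 2*17 = -32
chi(Sigma_3) = 2 - 2*3 = -4
chi(product) = (-32) * (-4) = 128

128


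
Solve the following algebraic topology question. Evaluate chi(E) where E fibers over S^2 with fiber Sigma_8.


chi(S^2) = 2 (n even), chi(Sigma_8) = 2 - 2*8 = -14.
chi(E) = 2 * (-14) = -28

-28


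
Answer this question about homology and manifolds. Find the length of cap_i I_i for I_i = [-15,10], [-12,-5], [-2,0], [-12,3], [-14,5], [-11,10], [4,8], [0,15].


Intersection = [max(a_i), min(b_i)] = [4, -5].
Since 4 > -5, the intersection is empty.
Length = 0

0


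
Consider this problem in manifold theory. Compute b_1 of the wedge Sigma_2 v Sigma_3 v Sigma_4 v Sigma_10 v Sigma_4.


For a wedge X v Y: reduced H_k(X v Y) = H_k(X) + H_k(Y).
Each Sigma_g contributes b_1 = 2g.
b_1 = 4 + 6 + 8 + 20 + 8 = 46

46


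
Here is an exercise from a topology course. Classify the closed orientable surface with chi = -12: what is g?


chi = 2 - 2g for closed orientable surfaces.
-12 = 2 - 2g
2g = 2 - (-12) = 14
g = 7

7


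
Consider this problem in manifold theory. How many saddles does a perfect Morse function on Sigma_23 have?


A perfect Morse function has m_k = b_k.
For Sigma_23: b_0=1, b_1=2g=46, b_2=1.
Saddles m_1 = 2g = 46

46


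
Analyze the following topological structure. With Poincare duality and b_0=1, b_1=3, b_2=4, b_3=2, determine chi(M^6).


By Poincare duality b_k = b_{6-k}, so full Betti numbers: b_0=1, b_1=3, b_2=4, b_3=2, b_4=4, b_5=3, b_6=1.
chi = sum (-1)^k b_k = 2

2


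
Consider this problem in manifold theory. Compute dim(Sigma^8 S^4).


Each suspension raises dimension by 1: Sigma S^n = S^{n+1}.
Sigma^8 S^4 = S^{4+8} = S^12

12


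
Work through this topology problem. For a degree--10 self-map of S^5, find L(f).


On S^5: L(f) = tr(f_0*) + (-1)^5 tr(f_5*) = 1 + (-1)^5 * deg(f).
L(f) = 1 + (-1)^5 * -10 = 1 + 10 = 11

11


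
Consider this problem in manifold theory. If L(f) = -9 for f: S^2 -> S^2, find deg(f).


L(f) = 1 + (-1)^2 deg(f) on S^2.
-9 = 1 + (-1)^2 * deg(f)
(-1)^2 * deg(f) = -10
deg(f) = -10

-10


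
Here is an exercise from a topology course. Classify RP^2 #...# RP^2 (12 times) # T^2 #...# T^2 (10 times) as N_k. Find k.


Since a >= 1, the sum is non-orientable; each T^2 can be replaced by RP^2 # RP^2 (since T^2#RP^2 = 3RP^2).
Total crosscaps k = 12 + 2*10 = 32.
Check via chi: chi = 12*1 + 10*0 - (12+10-1)*2 = -30 = 2 - k = -30. Consistent.

32


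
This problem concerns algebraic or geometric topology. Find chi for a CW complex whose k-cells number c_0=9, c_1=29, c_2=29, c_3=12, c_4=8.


chi = sum_k (-1)^k c_k.
= (-1)^0*9 + (-1)^1*29 + (-1)^2*29 + (-1)^3*12 + (-1)^4*8
= (9) + (-29) + (29) + (-12) + (8)
= 5

5


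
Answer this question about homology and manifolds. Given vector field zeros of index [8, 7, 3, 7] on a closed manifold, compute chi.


Poincare-Hopf: chi(M) = sum of indices of zeros.
chi = (8) + (7) + (3) + (7) = 25

25


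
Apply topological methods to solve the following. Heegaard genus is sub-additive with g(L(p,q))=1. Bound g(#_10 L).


Heegaard genus satisfies g(A#B) <= g(A) + g(B).
Each lens space has g = 1.
Upper bound: 10 * 1 = 10

10


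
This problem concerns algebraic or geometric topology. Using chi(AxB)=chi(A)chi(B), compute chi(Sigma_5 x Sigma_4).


chi(Sigma_5) = 2 - 2*5 = -8
chi(Sigma_4) = 2 - 2*4 = -6
chi(product) = (-8) * (-6) = 48

48


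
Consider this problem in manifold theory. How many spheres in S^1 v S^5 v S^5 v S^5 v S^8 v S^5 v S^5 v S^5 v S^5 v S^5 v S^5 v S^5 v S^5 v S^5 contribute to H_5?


For a wedge of spheres, H_k (k>0) is free on one generator per sphere of dimension k.
Spheres of dimension 5: count = 12.
b_5 = 12

12


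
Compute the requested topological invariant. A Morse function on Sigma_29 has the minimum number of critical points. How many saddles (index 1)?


A perfect Morse function has m_k = b_k.
For Sigma_29: b_0=1, b_1=2g=58, b_2=1.
Saddles m_1 = 2g = 58

58


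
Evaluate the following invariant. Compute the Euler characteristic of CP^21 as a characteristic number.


For any closed oriented manifold, <e(TM),[M]> = chi(M).
chi(CP^21) = 21+1 = 22

22


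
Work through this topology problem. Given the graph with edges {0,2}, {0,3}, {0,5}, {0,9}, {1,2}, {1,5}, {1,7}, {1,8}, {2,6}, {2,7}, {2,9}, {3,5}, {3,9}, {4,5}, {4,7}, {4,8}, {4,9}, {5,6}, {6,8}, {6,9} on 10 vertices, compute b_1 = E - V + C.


b_1 = E - V + (number of components).
E = 20, V = 10, components = 1.
b_1 = 20 - 10 + 1 = 11

11


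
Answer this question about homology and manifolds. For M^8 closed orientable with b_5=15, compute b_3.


Poincare duality for closed orientable n-manifolds: b_k = b_{n-k}.
Here n = 8, so b_3 = b_5 = 15

15


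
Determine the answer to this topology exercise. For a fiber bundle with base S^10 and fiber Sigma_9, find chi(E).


chi(S^10) = 2 (n even), chi(Sigma_9) = 2 - 2*9 = -16.
chi(E) = 2 * (-16) = -32

-32


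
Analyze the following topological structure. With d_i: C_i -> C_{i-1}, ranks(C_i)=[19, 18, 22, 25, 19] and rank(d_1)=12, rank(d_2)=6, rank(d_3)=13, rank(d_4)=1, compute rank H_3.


rank H_k = rank(ker d_k) - rank(im d_{k+1}).
rank(ker d_3) = rank(C_3) - rank(d_3) = 25 - 13 = 12.
rank(im d_{3+1}) = 1.
rank H_3 = 12 - 1 = 11

11


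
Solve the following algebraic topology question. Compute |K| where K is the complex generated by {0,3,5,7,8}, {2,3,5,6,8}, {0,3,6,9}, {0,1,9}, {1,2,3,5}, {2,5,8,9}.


Each maximal simplex on m vertices has 2^m - 1 nonempty faces.
Take the union (dedupe shared faces).
Total distinct faces = 83

83


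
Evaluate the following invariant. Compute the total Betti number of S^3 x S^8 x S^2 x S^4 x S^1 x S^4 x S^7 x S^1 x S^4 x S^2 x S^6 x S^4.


Total Betti number is multiplicative under products.
Each S^d (d>=1) has total Betti number 2.
There are 12 sphere factors.
Total = 2^12 = 4096

4096


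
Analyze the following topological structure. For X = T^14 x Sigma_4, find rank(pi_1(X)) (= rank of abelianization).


pi_1(A x B) = pi_1(A) x pi_1(B); rank of abelianization = b_1.
b_1(T^14) = 14, b_1(Sigma_4) = 2*4 = 8.
b_1(product) = 14 + 8 = 22

22


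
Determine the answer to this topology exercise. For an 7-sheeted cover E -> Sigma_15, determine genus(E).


For an n-sheeted cover: chi(E) = n * chi(B).
chi(Sigma_15) = 2 - 2*15 = -28.
chi(E) = 7 * (-28) = -196.
genus(E) = (2 - chi(E))/2 = (2 - (-196))/2 = 198/2 = 99

99


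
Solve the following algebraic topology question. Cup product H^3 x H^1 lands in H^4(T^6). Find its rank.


Cup product: H^p x H^q -> H^{p+q}; here p+q = 3+1 = 4.
rank H^k(T^n) = C(n,k).
C(6,4) = 15

15


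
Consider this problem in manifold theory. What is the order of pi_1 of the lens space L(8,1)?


pi_1(L(p,q)) = Z/pZ for any q coprime to p.
|pi_1(L(8,1))| = 8

8


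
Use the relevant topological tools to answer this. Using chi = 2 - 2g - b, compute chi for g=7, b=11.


For a compact orientable surface with genus g and b boundary components: chi = 2 - 2g - b.
chi = 2 - 2*7 - 11 = 2 - 14 - 11 = -23

-23


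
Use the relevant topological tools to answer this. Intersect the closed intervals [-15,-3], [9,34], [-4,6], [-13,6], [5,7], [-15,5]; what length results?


Intersection = [max(a_i), min(b_i)] = [9, -3].
Since 9 > -3, the intersection is empty.
Length = 0

0


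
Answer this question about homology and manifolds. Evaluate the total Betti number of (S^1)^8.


b_k(T^8) = C(8,k), so the sum over k is sum_k C(8,k) = 2^8.
Total = 2^8 = 256

256


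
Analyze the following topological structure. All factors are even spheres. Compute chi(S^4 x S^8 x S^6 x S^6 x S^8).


chi is multiplicative: chi(X x Y) = chi(X) chi(Y).
Each even-dim sphere has chi = 2. There are 5 factors.
chi = 2^5 = 32

32


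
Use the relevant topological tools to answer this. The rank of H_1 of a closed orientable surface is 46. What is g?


For a closed orientable surface: b_1 = 2g.
46 = 2g
g = 46 / 2 = 23

23


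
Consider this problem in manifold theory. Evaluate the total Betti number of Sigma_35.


For Sigma_35: b_0 = 1, b_1 = 2g = 70, b_2 = 1.
Total = 1 + 70 + 1 = 72

72


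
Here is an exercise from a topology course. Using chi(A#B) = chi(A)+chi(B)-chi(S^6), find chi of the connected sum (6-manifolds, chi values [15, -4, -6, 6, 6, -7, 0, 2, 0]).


For n-manifolds: chi(A#B) = chi(A) + chi(B) - chi(S^6).
chi(S^6) = 1 + (-1)^6 = 2.
chi(#) = (sum chi_i) - (9-1)*chi(S^6) = 12 - 8*2 = -4

-4


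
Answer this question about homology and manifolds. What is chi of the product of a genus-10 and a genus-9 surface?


chi(Sigma_10) = 2 - 2*10 = -18
chi(Sigma_9) = 2 - 2*9 = -16
chi(product) = (-18) * (-16) = 288

288


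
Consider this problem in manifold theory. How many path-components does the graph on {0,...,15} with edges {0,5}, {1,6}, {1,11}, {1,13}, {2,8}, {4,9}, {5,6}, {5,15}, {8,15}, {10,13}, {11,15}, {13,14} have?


Run DFS/union-find over 16 vertices.
V = 16, E = 12.
Number of components = 5

5


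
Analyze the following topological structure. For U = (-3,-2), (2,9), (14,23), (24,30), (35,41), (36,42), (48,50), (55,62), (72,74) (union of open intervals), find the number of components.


Sort and merge overlapping open intervals.
Merged: (-3,-2), (2,9), (14,23), (24,30), (35,42), (48,50), (55,62), (72,74).
Number of components = 8

8


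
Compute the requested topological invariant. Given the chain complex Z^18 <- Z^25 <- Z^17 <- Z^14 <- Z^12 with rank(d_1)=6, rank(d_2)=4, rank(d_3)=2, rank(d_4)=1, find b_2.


rank H_k = rank(ker d_k) - rank(im d_{k+1}).
rank(ker d_2) = rank(C_2) - rank(d_2) = 17 - 4 = 13.
rank(im d_{2+1}) = 2.
rank H_2 = 13 - 2 = 11

11


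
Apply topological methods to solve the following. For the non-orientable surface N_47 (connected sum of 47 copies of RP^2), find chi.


For a non-orientable closed surface with k crosscaps: chi = 2 - k.
Here k = 47.
chi = 2 - 47 = -45

-45


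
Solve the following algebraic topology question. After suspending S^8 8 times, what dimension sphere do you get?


Each suspension raises dimension by 1: Sigma S^n = S^{n+1}.
Sigma^8 S^8 = S^{8+8} = S^16

16


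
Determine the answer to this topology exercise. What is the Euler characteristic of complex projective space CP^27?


CP^27 has one cell in each even dimension 0, 2, ..., 2*27 (27+1 cells total).
All cells are even-dimensional, so chi = number of cells.
chi = 27 + 1 = 28

28


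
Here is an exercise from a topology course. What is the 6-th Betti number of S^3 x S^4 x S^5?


Each S^d has Poincare polynomial 1 + t^d.
The product S^3 x S^4 x S^5 has Poincare polynomial prod(1+t^d_i).
Expanding: b_0=1, b_3=1, b_4=1, b_5=1, b_7=1, b_8=1, b_9=1, b_12=1.
b_6 = 0

0


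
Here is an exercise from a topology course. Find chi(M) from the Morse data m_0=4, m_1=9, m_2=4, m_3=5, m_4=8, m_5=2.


Morse theory: chi(M) = sum_k (-1)^k m_k where m_k = #(index-k critical points).
= (4) + (-9) + (4) + (-5) + (8) + (-2) = 0

0


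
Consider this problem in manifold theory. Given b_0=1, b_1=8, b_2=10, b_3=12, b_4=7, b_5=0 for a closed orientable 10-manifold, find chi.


By Poincare duality b_k = b_{10-k}, so full Betti numbers: b_0=1, b_1=8, b_2=10, b_3=12, b_4=7, b_5=0, b_6=7, b_7=12, b_8=10, b_9=8, b_10=1.
chi = sum (-1)^k b_k = -4

-4


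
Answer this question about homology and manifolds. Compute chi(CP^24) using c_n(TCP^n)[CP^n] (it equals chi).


For any closed oriented manifold, <e(TM),[M]> = chi(M).
chi(CP^24) = 24+1 = 25

25


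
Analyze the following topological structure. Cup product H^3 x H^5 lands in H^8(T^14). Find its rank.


Cup product: H^p x H^q -> H^{p+q}; here p+q = 3+5 = 8.
rank H^k(T^n) = C(n,k).
C(14,8) = 3003

3003


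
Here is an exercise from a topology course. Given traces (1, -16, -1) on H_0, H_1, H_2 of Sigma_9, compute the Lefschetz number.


L(f) = tr(f_0*) - tr(f_1*) + tr(f_2*).
= 1 - (-16) + (-1)
= 16

16


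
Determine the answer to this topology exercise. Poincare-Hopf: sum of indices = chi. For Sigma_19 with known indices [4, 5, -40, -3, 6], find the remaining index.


Poincare-Hopf: sum of indices = chi(M).
chi(Sigma_19) = 2 - 2*19 = -36.
Sum of known indices = -28.
x = chi - (sum known) = -36 - (-28) = -8

-8


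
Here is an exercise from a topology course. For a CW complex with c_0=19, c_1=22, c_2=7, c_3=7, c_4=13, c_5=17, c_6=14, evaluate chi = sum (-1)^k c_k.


chi = sum_k (-1)^k c_k.
= (-1)^0*19 + (-1)^1*22 + (-1)^2*7 + (-1)^3*7 + (-1)^4*13 + (-1)^5*17 + (-1)^6*14
= (19) + (-22) + (7) + (-7) + (13) + (-17) + (14)
= 7

7


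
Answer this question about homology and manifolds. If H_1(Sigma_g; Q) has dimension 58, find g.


For a closed orientable surface: b_1 = 2g.
58 = 2g
g = 58 / 2 = 29

29


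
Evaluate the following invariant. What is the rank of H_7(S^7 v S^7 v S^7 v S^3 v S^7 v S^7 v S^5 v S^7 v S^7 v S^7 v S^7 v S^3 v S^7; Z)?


For a wedge of spheres, H_k (k>0) is free on one generator per sphere of dimension k.
Spheres of dimension 7: count = 10.
b_7 = 10

10


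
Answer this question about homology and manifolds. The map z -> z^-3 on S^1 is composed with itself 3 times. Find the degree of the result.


deg(f) = -3. Degree is multiplicative: deg(f^3) = (deg f)^3.
deg(f^3) = (-3)^3 = -27

-27


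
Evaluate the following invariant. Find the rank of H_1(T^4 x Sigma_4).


pi_1(A x B) = pi_1(A) x pi_1(B); rank of abelianization = b_1.
b_1(T^4) = 4, b_1(Sigma_4) = 2*4 = 8.
b_1(product) = 4 + 8 = 12

12


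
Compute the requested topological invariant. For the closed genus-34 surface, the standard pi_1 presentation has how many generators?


Standard presentation: pi_1(Sigma_g) = <a_1,b_1,...,a_g,b_g | [a_1,b_1]...[a_g,b_g] = 1>.
Number of generators = 2g = 2*34 = 68

68


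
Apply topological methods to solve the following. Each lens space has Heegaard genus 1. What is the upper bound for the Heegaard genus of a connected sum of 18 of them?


Heegaard genus satisfies g(A#B) <= g(A) + g(B).
Each lens space has g = 1.
Upper bound: 18 * 1 = 18

18


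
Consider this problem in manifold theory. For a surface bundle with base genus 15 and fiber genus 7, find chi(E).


For a fiber bundle F -> E -> B (with CW structure): chi(E) = chi(B) * chi(F).
chi(Sigma_15) = -28, chi(Sigma_7) = -12.
chi(E) = (-28) * (-12) = 336

336


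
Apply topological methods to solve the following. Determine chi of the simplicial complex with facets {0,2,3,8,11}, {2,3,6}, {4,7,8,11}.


Enumerate all faces; f-vector: f_0=8, f_1=17, f_2=15, f_3=6, f_4=1.
chi = sum (-1)^k f_k = 1

1


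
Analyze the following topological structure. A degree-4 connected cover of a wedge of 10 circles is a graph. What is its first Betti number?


Nielsen-Schreier: an index-n subgroup of F_r is free of rank 1 + n(r-1).
Equivalently: chi(cover) = n*chi(base); chi(vee_r S^1) = 1 - 10 = -9.
chi(E) = 4*(-9) = -36; rank = 1 - chi(E) = 1 - (-36) = 37.
rank = 1 + 4*(10-1) = 1 + 36 = 37

37


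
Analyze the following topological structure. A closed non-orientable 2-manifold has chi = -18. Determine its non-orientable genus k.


chi = 2 - k for closed non-orientable surfaces with k crosscaps.
-18 = 2 - k
k = 2 - (-18) = 20

20


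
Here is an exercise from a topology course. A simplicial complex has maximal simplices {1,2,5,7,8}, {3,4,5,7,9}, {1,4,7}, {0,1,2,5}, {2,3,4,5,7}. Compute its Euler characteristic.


Enumerate all faces; f-vector: f_0=9, f_1=25, f_2=29, f_3=15, f_4=3.
chi = sum (-1)^k f_k = 1

1


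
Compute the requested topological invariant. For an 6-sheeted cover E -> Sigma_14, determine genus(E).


For an n-sheeted cover: chi(E) = n * chi(B).
chi(Sigma_14) = 2 - 2*14 = -26.
chi(E) = 6 * (-26) = -156.
genus(E) = (2 - chi(E))/2 = (2 - (-156))/2 = 158/2 = 79

79


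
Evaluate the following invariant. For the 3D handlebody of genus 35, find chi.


A genus-g handlebody deformation retracts to a wedge of g circles.
chi(vee_g S^1) = 1 - g.
chi(H_35) = 1 - 35 = -34

-34


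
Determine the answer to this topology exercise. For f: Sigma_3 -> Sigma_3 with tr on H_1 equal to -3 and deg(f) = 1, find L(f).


L(f) = tr(f_0*) - tr(f_1*) + tr(f_2*).
= 1 - (-3) + (1)
= 5

5


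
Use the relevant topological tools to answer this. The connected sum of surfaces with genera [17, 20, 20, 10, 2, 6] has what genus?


Genus is additive under connected sum of orientable surfaces.
g = 17 + 20 + 20 + 10 + 2 + 6 = 75

75


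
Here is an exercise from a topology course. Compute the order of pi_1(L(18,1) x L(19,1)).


pi_1(X x Y) = pi_1(X) x pi_1(Y).
pi_1(L(18,1)) = Z/18, pi_1(L(19,1)) = Z/19.
|Z/18 x Z/19| = 18 * 19 = 342

342
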